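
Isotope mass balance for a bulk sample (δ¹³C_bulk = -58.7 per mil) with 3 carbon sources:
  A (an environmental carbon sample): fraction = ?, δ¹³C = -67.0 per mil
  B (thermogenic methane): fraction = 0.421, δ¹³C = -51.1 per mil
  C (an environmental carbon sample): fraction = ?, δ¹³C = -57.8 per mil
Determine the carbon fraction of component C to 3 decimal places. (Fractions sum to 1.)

Let f_C and f_A be the unknown fractions; fractions sum to 1 so f_C + f_A = 0.579.
Mass balance: Σ fᵢ·δᵢ = δ_bulk ⇒ f_C·(-57.8) + f_A·(-67.0) = -58.7 − (-21.513) = -37.187
Substitute f_A = 0.579 − f_C:
f_C·(-57.8 − -67.0) = -37.187 − 0.579×(-67.0) = 1.606
f_C = 1.606 / 9.2 = 0.1746

0.175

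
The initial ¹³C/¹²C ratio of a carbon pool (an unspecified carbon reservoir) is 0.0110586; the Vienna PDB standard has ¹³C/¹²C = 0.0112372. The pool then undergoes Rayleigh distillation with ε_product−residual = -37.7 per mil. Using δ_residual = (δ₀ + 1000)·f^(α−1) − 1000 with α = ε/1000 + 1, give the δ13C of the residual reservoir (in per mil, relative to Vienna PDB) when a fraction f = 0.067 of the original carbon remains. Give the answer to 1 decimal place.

89.7 per mil

δ₀ = (0.0110586/0.0112372 − 1)×1000 = (0.984106 − 1)×1000 = -15.894 per mil
α − 1 = ε/1000 = -0.0377
f^(α−1) = 0.067^(-0.0377) = 1.107279
δ_res = (-15.894 + 1000) × 1.107279 − 1000 = 1089.680 − 1000 = 89.68 per mil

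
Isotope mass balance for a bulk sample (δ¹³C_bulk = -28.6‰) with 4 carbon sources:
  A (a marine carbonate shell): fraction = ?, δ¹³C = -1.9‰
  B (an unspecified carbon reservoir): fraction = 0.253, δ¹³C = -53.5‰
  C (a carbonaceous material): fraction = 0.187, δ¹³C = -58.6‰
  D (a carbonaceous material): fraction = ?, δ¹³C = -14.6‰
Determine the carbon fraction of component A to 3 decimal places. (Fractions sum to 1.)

0.320

Let f_A and f_D be the unknown fractions; fractions sum to 1 so f_A + f_D = 0.560.
Mass balance: Σ fᵢ·δᵢ = δ_bulk ⇒ f_A·(-1.9) + f_D·(-14.6) = -28.6 − (-24.494) = -4.106
Substitute f_D = 0.560 − f_A:
f_A·(-1.9 − -14.6) = -4.106 − 0.560×(-14.6) = 4.070
f_A = 4.070 / 12.7 = 0.3204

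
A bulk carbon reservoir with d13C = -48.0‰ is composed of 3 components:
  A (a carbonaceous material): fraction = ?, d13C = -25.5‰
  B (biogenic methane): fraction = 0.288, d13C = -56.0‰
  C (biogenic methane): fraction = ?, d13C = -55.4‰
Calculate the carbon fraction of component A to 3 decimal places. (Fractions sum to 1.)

Let f_A and f_C be the unknown fractions; fractions sum to 1 so f_A + f_C = 0.712.
Mass balance: Σ fᵢ·δᵢ = δ_bulk ⇒ f_A·(-25.5) + f_C·(-55.4) = -48.0 − (-16.128) = -31.872
Substitute f_C = 0.712 − f_A:
f_A·(-25.5 − -55.4) = -31.872 − 0.712×(-55.4) = 7.573
f_A = 7.573 / 29.9 = 0.2533

0.253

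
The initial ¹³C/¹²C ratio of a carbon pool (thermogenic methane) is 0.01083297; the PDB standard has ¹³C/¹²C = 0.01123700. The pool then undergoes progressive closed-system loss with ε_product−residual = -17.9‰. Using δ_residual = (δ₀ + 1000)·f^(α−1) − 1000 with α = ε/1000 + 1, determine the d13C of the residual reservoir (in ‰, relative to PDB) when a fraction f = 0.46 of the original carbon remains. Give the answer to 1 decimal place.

-22.5‰

δ₀ = (0.01083297/0.01123700 − 1)×1000 = (0.964045 − 1)×1000 = -35.955‰
α − 1 = ε/1000 = -0.0179
f^(α−1) = 0.46^(-0.0179) = 1.013997
δ_res = (-35.955 + 1000) × 1.013997 − 1000 = 977.538 − 1000 = -22.46‰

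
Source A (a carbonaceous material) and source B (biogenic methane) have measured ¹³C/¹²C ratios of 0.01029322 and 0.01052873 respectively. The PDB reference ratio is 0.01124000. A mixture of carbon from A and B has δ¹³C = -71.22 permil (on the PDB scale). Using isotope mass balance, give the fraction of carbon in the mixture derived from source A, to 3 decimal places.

0.379

δ_A = (0.01029322/0.01124000 − 1)×1000 = (0.915767 − 1)×1000 = -84.233 permil
δ_B = (0.01052873/0.01124000 − 1)×1000 = (0.936720 − 1)×1000 = -63.280 permil
f_A = (δ_mix − δ_B)/(δ_A − δ_B) = (-71.22 − (-63.280))/(-84.233 − (-63.280))
f_A = -7.940 / -20.953 = 0.3789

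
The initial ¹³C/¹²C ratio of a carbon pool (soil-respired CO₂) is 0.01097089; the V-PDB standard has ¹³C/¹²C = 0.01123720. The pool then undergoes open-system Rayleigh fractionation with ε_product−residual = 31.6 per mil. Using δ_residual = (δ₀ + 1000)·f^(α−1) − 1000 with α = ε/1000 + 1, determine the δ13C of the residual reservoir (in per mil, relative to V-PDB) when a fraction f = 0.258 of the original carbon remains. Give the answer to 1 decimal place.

δ₀ = (0.01097089/0.01123720 − 1)×1000 = (0.976301 − 1)×1000 = -23.699 per mil
α − 1 = ε/1000 = 0.0316
f^(α−1) = 0.258^(0.0316) = 0.958092
δ_res = (-23.699 + 1000) × 0.958092 − 1000 = 935.386 − 1000 = -64.61 per mil

-64.6 per mil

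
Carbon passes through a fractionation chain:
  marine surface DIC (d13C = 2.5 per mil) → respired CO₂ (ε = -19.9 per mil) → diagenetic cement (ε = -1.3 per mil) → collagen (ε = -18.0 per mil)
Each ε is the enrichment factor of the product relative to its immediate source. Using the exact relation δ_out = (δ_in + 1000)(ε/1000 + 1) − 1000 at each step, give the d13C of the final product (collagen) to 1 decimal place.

-36.4 per mil

step 1: δ = (2.50 + 1000)·(-19.9/1000 + 1) − 1000 = -17.45 per mil
step 2: δ = (-17.45 + 1000)·(-1.3/1000 + 1) − 1000 = -18.73 per mil
step 3: δ = (-18.73 + 1000)·(-18.0/1000 + 1) − 1000 = -36.39 per mil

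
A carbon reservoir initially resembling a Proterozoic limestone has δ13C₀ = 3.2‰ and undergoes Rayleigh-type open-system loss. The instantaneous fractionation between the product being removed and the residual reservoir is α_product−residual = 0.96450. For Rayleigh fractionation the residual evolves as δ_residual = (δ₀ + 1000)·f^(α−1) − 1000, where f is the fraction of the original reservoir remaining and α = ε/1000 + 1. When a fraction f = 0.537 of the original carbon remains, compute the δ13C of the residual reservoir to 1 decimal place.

25.6‰

Rayleigh residual: δ_res = (δ₀ + 1000)·f^(α−1) − 1000
α − 1 = -0.03550
f^(α−1) = 0.537^(-0.03550) = 1.022318
δ_res = (3.2 + 1000) × 1.022318 − 1000 = 1025.589 − 1000 = 25.59‰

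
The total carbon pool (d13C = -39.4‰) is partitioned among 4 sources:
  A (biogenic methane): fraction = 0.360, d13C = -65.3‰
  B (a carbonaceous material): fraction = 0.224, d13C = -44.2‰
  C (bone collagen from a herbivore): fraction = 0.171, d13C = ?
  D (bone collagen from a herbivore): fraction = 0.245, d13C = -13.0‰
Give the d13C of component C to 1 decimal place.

Isotope mass balance: δ_bulk = Σ fᵢ·δᵢ.
-39.4 = 0.360×(-65.3) + 0.224×(-44.2) + 0.171×δ_C + 0.245×(-13.0)
0.171·δ_C = -39.4 − (-36.594) = -2.806
δ_C = -2.806 / 0.171 = -16.41‰

-16.4‰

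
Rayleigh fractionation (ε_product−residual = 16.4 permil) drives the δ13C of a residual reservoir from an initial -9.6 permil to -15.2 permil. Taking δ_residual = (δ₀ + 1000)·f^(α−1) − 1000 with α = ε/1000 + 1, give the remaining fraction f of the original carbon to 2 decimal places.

α − 1 = ε/1000 = 0.0164
(δ_res + 1000)/(δ₀ + 1000) = (-15.2 + 1000)/(-9.6 + 1000) = 984.8/990.4 = 0.994346
f = 0.994346^(1/0.0164) = exp(ln(0.994346)/0.0164) = exp(-0.00567/0.0164)
f = exp(-0.3458) = 0.7077

0.71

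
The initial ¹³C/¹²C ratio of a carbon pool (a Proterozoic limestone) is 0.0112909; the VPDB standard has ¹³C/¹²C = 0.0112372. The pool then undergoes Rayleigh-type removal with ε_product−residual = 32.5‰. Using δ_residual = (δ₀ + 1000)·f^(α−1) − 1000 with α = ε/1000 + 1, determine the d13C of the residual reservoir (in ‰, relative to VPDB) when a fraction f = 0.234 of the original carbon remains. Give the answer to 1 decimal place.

-41.5‰

δ₀ = (0.0112909/0.0112372 − 1)×1000 = (1.004779 − 1)×1000 = 4.779‰
α − 1 = ε/1000 = 0.0325
f^(α−1) = 0.234^(0.0325) = 0.953893
δ_res = (4.779 + 1000) × 0.953893 − 1000 = 958.451 − 1000 = -41.55‰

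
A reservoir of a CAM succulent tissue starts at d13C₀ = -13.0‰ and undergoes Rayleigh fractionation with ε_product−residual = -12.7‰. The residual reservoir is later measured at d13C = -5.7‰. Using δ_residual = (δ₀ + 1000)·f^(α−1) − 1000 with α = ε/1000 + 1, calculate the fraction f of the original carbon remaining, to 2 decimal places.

α − 1 = ε/1000 = -0.0127
(δ_res + 1000)/(δ₀ + 1000) = (-5.7 + 1000)/(-13.0 + 1000) = 994.3/987.0 = 1.007396
f = 1.007396^(1/-0.0127) = exp(ln(1.007396)/-0.0127) = exp(0.00737/-0.0127)
f = exp(-0.5802) = 0.5598

0.56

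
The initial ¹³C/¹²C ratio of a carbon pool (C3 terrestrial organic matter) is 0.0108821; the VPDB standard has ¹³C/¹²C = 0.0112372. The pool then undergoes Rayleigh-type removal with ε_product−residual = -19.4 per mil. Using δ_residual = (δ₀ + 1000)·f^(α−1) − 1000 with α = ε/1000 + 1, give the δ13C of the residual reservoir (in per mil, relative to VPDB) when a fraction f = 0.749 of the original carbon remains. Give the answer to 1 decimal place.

δ₀ = (0.0108821/0.0112372 − 1)×1000 = (0.968400 − 1)×1000 = -31.600 per mil
α − 1 = ε/1000 = -0.0194
f^(α−1) = 0.749^(-0.0194) = 1.005623
δ_res = (-31.600 + 1000) × 1.005623 − 1000 = 973.845 − 1000 = -26.16 per mil

-26.2 per mil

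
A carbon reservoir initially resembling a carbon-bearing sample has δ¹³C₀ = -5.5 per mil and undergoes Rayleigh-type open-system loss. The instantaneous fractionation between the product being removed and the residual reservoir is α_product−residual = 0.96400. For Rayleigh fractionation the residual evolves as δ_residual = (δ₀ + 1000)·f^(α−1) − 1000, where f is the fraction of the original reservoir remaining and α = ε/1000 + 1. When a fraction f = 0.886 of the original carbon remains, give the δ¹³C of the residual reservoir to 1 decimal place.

Rayleigh residual: δ_res = (δ₀ + 1000)·f^(α−1) − 1000
α − 1 = -0.03600
f^(α−1) = 0.886^(-0.03600) = 1.004367
δ_res = (-5.5 + 1000) × 1.004367 − 1000 = 998.843 − 1000 = -1.16 per mil

-1.2 per mil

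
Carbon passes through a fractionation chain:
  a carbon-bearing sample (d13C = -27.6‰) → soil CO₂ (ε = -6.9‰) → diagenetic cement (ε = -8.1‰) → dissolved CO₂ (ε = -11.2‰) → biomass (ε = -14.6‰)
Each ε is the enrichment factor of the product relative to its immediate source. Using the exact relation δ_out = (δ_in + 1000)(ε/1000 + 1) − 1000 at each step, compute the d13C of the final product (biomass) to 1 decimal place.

step 1: δ = (-27.60 + 1000)·(-6.9/1000 + 1) − 1000 = -34.31‰
step 2: δ = (-34.31 + 1000)·(-8.1/1000 + 1) − 1000 = -42.13‰
step 3: δ = (-42.13 + 1000)·(-11.2/1000 + 1) − 1000 = -52.86‰
step 4: δ = (-52.86 + 1000)·(-14.6/1000 + 1) − 1000 = -66.69‰

-66.7‰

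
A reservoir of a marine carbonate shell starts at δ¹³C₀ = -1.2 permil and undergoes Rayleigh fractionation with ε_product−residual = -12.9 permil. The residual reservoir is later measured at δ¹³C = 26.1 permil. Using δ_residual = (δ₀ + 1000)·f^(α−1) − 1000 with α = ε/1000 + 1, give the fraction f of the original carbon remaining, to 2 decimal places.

0.12

α − 1 = ε/1000 = -0.0129
(δ_res + 1000)/(δ₀ + 1000) = (26.1 + 1000)/(-1.2 + 1000) = 1026.1/998.8 = 1.027333
f = 1.027333^(1/-0.0129) = exp(ln(1.027333)/-0.0129) = exp(0.02697/-0.0129)
f = exp(-2.0904) = 0.1236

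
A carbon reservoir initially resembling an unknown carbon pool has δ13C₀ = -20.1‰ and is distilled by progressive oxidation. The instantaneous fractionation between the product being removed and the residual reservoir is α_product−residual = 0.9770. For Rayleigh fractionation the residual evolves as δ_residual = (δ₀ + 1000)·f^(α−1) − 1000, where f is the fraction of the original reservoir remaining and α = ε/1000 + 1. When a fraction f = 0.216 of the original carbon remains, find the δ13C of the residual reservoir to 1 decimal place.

Rayleigh residual: δ_res = (δ₀ + 1000)·f^(α−1) − 1000
α − 1 = -0.02300
f^(α−1) = 0.216^(-0.02300) = 1.035876
δ_res = (-20.1 + 1000) × 1.035876 − 1000 = 1015.054 − 1000 = 15.05‰

15.1‰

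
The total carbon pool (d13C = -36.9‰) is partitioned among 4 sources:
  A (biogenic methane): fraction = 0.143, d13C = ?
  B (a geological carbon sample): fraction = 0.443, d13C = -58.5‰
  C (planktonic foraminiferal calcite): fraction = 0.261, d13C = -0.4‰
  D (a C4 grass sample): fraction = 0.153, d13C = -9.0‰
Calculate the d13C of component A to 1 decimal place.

Isotope mass balance: δ_bulk = Σ fᵢ·δᵢ.
-36.9 = 0.143×δ_A + 0.443×(-58.5) + 0.261×(-0.4) + 0.153×(-9.0)
0.143·δ_A = -36.9 − (-27.397) = -9.503
δ_A = -9.503 / 0.143 = -66.46‰

-66.5‰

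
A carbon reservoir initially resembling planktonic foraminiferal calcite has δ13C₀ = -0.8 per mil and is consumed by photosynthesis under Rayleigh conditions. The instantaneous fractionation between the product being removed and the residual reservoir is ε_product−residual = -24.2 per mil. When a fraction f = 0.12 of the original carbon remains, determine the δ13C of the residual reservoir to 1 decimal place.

51.8 per mil

Rayleigh residual: δ_res = (δ₀ + 1000)·f^(α−1) − 1000
α = ε/1000 + 1 = 0.97580, so α − 1 = -0.02420
f^(α−1) = 0.12^(-0.02420) = 1.052650
δ_res = (-0.8 + 1000) × 1.052650 − 1000 = 1051.807 − 1000 = 51.81 per mil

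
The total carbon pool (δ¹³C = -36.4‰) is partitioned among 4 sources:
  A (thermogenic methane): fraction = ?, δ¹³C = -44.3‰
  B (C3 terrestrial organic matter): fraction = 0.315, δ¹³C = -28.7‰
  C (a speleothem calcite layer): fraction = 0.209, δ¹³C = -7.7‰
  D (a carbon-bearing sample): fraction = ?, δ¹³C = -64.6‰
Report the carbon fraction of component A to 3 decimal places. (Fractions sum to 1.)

0.246

Let f_A and f_D be the unknown fractions; fractions sum to 1 so f_A + f_D = 0.476.
Mass balance: Σ fᵢ·δᵢ = δ_bulk ⇒ f_A·(-44.3) + f_D·(-64.6) = -36.4 − (-10.650) = -25.750
Substitute f_D = 0.476 − f_A:
f_A·(-44.3 − -64.6) = -25.750 − 0.476×(-64.6) = 4.999
f_A = 4.999 / 20.3 = 0.2463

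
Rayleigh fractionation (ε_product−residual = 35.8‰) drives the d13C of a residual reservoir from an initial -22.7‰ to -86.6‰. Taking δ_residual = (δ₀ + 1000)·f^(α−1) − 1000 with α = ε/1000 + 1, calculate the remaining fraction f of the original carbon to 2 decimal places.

α − 1 = ε/1000 = 0.0358
(δ_res + 1000)/(δ₀ + 1000) = (-86.6 + 1000)/(-22.7 + 1000) = 913.4/977.3 = 0.934616
f = 0.934616^(1/0.0358) = exp(ln(0.934616)/0.0358) = exp(-0.06762/0.0358)
f = exp(-1.8888) = 0.1513

0.15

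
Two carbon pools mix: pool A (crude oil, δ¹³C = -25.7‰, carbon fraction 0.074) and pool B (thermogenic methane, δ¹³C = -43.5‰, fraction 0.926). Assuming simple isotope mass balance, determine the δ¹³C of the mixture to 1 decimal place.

δ_mix = f_A·δ_A + f_B·δ_B
δ_mix = 0.074 × (-25.7) + 0.926 × (-43.5)
δ_mix = -1.90 + -40.28 = -42.18‰

-42.2‰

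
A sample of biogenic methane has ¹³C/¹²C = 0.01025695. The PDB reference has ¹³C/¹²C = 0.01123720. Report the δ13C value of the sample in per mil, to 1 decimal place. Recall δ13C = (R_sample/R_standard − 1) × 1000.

δ13C = (R_sample / R_standard − 1) × 1000
R_sample / R_standard = 0.01025695 / 0.01123720 = 0.912767
δ13C = (0.912767 − 1) × 1000 = -87.23 per mil

-87.2 per mil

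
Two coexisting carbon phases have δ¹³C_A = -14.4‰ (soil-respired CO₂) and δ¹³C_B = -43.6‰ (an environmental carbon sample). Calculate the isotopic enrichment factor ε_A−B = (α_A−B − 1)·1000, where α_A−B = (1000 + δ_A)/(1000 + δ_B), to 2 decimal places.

α_A−B = (1000 + -14.4) / (1000 + -43.6) = 985.6 / 956.4 = 1.030531
ε_A−B = (1.030531 − 1) × 1000 = 30.531‰
(The approximation ε ≈ δ_A − δ_B would give 29.2‰.)

30.53‰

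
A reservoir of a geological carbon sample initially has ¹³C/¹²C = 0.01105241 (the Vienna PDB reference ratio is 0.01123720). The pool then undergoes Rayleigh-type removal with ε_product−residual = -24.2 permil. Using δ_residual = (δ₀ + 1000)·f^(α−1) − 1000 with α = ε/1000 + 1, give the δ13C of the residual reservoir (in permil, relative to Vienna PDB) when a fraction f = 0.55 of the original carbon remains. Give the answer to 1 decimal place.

-2.1 permil

δ₀ = (0.01105241/0.01123720 − 1)×1000 = (0.983556 − 1)×1000 = -16.444 permil
α − 1 = ε/1000 = -0.0242
f^(α−1) = 0.55^(-0.0242) = 1.014573
δ_res = (-16.444 + 1000) × 1.014573 − 1000 = 997.889 − 1000 = -2.11 permil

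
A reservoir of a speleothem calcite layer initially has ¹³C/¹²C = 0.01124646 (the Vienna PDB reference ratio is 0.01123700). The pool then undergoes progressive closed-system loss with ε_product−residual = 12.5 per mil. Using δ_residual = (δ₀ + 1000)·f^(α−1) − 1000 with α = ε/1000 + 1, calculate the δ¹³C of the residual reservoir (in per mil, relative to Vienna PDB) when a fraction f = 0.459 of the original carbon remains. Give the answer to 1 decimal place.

δ₀ = (0.01124646/0.01123700 − 1)×1000 = (1.000842 − 1)×1000 = 0.842 per mil
α − 1 = ε/1000 = 0.0125
f^(α−1) = 0.459^(0.0125) = 0.990313
δ_res = (0.842 + 1000) × 0.990313 − 1000 = 991.147 − 1000 = -8.85 per mil

-8.9 per mil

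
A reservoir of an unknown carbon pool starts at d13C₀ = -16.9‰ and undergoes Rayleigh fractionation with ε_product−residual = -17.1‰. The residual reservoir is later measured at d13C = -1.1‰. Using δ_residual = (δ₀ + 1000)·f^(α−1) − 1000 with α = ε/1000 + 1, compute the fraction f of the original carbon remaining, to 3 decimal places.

α − 1 = ε/1000 = -0.0171
(δ_res + 1000)/(δ₀ + 1000) = (-1.1 + 1000)/(-16.9 + 1000) = 998.9/983.1 = 1.016072
f = 1.016072^(1/-0.0171) = exp(ln(1.016072)/-0.0171) = exp(0.01594/-0.0171)
f = exp(-0.9324) = 0.3936

0.394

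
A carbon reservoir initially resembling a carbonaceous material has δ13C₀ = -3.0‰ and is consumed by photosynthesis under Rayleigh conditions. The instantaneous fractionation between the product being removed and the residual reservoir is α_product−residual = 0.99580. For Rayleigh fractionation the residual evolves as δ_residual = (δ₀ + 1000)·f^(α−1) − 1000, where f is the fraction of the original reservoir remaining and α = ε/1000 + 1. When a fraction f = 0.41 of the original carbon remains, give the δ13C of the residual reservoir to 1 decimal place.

0.7‰

Rayleigh residual: δ_res = (δ₀ + 1000)·f^(α−1) − 1000
α − 1 = -0.00420
f^(α−1) = 0.41^(-0.00420) = 1.003752
δ_res = (-3.0 + 1000) × 1.003752 − 1000 = 1000.740 − 1000 = 0.74‰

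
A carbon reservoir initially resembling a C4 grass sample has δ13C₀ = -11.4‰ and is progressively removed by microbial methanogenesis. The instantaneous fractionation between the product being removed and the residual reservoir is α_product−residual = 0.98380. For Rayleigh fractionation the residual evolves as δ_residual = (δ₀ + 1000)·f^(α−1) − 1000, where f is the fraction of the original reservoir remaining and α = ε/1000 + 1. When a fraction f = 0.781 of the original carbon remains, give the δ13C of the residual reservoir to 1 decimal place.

Rayleigh residual: δ_res = (δ₀ + 1000)·f^(α−1) − 1000
α − 1 = -0.01620
f^(α−1) = 0.781^(-0.01620) = 1.004012
δ_res = (-11.4 + 1000) × 1.004012 − 1000 = 992.567 − 1000 = -7.43‰

-7.4‰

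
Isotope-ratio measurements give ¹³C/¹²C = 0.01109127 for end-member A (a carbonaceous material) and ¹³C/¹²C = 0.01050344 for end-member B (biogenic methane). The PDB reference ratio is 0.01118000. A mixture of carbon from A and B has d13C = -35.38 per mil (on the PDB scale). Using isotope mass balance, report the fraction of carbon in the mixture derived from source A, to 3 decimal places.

0.478

δ_A = (0.01109127/0.01118000 − 1)×1000 = (0.992064 − 1)×1000 = -7.936 per mil
δ_B = (0.01050344/0.01118000 − 1)×1000 = (0.939485 − 1)×1000 = -60.515 per mil
f_A = (δ_mix − δ_B)/(δ_A − δ_B) = (-35.38 − (-60.515))/(-7.936 − (-60.515))
f_A = 25.135 / 52.579 = 0.4780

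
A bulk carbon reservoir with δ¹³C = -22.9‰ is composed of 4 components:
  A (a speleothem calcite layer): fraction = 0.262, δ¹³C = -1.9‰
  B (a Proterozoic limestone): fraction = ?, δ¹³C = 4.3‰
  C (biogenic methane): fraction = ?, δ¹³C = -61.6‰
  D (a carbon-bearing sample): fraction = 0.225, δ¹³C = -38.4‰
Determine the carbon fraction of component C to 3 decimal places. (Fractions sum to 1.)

Let f_C and f_B be the unknown fractions; fractions sum to 1 so f_C + f_B = 0.513.
Mass balance: Σ fᵢ·δᵢ = δ_bulk ⇒ f_C·(-61.6) + f_B·(4.3) = -22.9 − (-9.138) = -13.762
Substitute f_B = 0.513 − f_C:
f_C·(-61.6 − 4.3) = -13.762 − 0.513×(4.3) = -15.968
f_C = -15.968 / -65.9 = 0.2423

0.242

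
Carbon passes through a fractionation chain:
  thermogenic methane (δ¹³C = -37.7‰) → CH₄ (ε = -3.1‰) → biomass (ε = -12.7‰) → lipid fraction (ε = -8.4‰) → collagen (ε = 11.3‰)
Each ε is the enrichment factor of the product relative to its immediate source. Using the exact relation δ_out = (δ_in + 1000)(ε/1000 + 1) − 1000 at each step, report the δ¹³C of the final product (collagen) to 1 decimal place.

step 1: δ = (-37.70 + 1000)·(-3.1/1000 + 1) − 1000 = -40.68‰
step 2: δ = (-40.68 + 1000)·(-12.7/1000 + 1) − 1000 = -52.87‰
step 3: δ = (-52.87 + 1000)·(-8.4/1000 + 1) − 1000 = -60.82‰
step 4: δ = (-60.82 + 1000)·(11.3/1000 + 1) − 1000 = -50.21‰

-50.2‰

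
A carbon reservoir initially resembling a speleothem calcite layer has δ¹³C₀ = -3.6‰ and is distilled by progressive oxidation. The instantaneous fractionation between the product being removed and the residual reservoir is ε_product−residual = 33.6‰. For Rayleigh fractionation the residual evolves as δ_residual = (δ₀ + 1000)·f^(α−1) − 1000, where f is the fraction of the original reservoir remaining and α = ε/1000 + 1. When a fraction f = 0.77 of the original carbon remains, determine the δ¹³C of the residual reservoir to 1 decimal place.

-12.3‰

Rayleigh residual: δ_res = (δ₀ + 1000)·f^(α−1) − 1000
α = ε/1000 + 1 = 1.03360, so α − 1 = 0.03360
f^(α−1) = 0.77^(0.03360) = 0.991257
δ_res = (-3.6 + 1000) × 0.991257 − 1000 = 987.688 − 1000 = -12.31‰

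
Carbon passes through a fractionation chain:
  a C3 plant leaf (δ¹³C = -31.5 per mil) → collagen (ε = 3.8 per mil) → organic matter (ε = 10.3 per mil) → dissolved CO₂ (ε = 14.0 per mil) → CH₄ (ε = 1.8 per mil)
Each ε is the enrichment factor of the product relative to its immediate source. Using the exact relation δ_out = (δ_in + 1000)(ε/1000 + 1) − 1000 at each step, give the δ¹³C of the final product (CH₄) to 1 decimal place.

-2.3 per mil

step 1: δ = (-31.50 + 1000)·(3.8/1000 + 1) − 1000 = -27.82 per mil
step 2: δ = (-27.82 + 1000)·(10.3/1000 + 1) − 1000 = -17.81 per mil
step 3: δ = (-17.81 + 1000)·(14.0/1000 + 1) − 1000 = -4.06 per mil
step 4: δ = (-4.06 + 1000)·(1.8/1000 + 1) − 1000 = -2.26 per mil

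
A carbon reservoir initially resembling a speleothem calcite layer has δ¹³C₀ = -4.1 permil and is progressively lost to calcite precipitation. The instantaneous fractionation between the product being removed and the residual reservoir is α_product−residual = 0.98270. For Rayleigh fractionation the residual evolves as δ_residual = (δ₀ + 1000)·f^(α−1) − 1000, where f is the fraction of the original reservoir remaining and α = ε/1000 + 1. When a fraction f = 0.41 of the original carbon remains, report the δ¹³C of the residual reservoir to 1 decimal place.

Rayleigh residual: δ_res = (δ₀ + 1000)·f^(α−1) − 1000
α − 1 = -0.01730
f^(α−1) = 0.41^(-0.01730) = 1.015544
δ_res = (-4.1 + 1000) × 1.015544 − 1000 = 1011.380 − 1000 = 11.38 permil

11.4 permil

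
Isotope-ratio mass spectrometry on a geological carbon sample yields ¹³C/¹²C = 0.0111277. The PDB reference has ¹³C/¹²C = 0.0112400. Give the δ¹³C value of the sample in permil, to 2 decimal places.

δ¹³C = (R_sample / R_standard − 1) × 1000
R_sample / R_standard = 0.0111277 / 0.0112400 = 0.990009
δ¹³C = (0.990009 − 1) × 1000 = -9.991 permil

-9.99 permil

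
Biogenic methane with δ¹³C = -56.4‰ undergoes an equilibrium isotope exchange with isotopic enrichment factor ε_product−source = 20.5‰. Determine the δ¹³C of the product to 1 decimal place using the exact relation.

-37.1‰

To first order, δ_product ≈ δ_source + ε = -35.9‰.
Exactly, δ_product = (δ_source + 1000)·(ε/1000 + 1) − 1000.
δ_product = (-56.4 + 1000) × (20.5/1000 + 1) − 1000
δ_product = -37.06‰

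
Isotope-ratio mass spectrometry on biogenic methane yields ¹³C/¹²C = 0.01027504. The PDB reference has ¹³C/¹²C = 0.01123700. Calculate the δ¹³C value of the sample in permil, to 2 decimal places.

-85.61 permil

δ¹³C = (R_sample / R_standard − 1) × 1000
R_sample / R_standard = 0.01027504 / 0.01123700 = 0.914394
δ¹³C = (0.914394 − 1) × 1000 = -85.606 permil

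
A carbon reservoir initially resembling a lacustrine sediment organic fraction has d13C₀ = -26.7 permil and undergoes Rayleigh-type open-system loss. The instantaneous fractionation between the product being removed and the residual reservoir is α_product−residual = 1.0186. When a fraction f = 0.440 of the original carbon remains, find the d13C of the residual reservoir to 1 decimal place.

Rayleigh residual: δ_res = (δ₀ + 1000)·f^(α−1) − 1000
α − 1 = 0.01860
f^(α−1) = 0.440^(0.01860) = 0.984846
δ_res = (-26.7 + 1000) × 0.984846 − 1000 = 958.550 − 1000 = -41.45 permil

-41.4 permil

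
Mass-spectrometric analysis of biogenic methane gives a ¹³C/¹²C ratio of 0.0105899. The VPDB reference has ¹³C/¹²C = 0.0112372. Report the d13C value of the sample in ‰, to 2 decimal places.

d13C = (R_sample / R_standard − 1) × 1000
R_sample / R_standard = 0.0105899 / 0.0112372 = 0.942397
d13C = (0.942397 − 1) × 1000 = -57.603‰

-57.60‰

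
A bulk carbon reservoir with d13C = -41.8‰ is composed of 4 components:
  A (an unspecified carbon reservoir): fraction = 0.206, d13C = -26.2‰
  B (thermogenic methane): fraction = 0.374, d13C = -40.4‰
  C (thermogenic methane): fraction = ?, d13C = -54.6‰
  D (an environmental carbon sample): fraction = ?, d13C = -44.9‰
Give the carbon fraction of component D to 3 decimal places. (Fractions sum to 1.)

Let f_D and f_C be the unknown fractions; fractions sum to 1 so f_D + f_C = 0.420.
Mass balance: Σ fᵢ·δᵢ = δ_bulk ⇒ f_D·(-44.9) + f_C·(-54.6) = -41.8 − (-20.507) = -21.293
Substitute f_C = 0.420 − f_D:
f_D·(-44.9 − -54.6) = -21.293 − 0.420×(-54.6) = 1.639
f_D = 1.639 / 9.7 = 0.1689

0.169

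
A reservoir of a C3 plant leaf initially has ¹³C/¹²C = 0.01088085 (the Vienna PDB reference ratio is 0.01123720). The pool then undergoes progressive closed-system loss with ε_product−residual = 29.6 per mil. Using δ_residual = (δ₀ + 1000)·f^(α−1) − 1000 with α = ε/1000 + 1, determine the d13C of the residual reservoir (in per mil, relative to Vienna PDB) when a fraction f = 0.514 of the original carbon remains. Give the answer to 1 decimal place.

-50.6 per mil

δ₀ = (0.01088085/0.01123720 − 1)×1000 = (0.968288 − 1)×1000 = -31.712 per mil
α − 1 = ε/1000 = 0.0296
f^(α−1) = 0.514^(0.0296) = 0.980493
δ_res = (-31.712 + 1000) × 0.980493 − 1000 = 949.400 − 1000 = -50.60 per mil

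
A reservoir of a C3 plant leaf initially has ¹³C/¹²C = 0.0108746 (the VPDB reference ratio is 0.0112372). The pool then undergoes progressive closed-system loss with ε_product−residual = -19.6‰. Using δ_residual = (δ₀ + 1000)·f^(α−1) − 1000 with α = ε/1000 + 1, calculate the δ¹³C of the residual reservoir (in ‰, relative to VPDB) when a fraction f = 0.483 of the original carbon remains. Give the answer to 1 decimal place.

δ₀ = (0.0108746/0.0112372 − 1)×1000 = (0.967732 − 1)×1000 = -32.268‰
α − 1 = ε/1000 = -0.0196
f^(α−1) = 0.483^(-0.0196) = 1.014366
δ_res = (-32.268 + 1000) × 1.014366 − 1000 = 981.635 − 1000 = -18.37‰

-18.4‰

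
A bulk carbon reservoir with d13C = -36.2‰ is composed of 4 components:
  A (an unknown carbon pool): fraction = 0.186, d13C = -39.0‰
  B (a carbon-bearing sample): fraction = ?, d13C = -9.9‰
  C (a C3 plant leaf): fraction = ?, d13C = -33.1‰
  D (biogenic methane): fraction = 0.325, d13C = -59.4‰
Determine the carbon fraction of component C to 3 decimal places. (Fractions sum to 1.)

0.207

Let f_C and f_B be the unknown fractions; fractions sum to 1 so f_C + f_B = 0.489.
Mass balance: Σ fᵢ·δᵢ = δ_bulk ⇒ f_C·(-33.1) + f_B·(-9.9) = -36.2 − (-26.559) = -9.641
Substitute f_B = 0.489 − f_C:
f_C·(-33.1 − -9.9) = -9.641 − 0.489×(-9.9) = -4.800
f_C = -4.800 / -23.2 = 0.2069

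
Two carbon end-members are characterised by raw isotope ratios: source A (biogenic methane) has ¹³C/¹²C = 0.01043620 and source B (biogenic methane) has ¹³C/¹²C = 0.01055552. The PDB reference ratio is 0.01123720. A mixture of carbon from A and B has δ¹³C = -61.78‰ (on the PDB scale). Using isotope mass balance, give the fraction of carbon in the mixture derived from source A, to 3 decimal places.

0.105

δ_A = (0.01043620/0.01123720 − 1)×1000 = (0.928719 − 1)×1000 = -71.281‰
δ_B = (0.01055552/0.01123720 − 1)×1000 = (0.939337 − 1)×1000 = -60.663‰
f_A = (δ_mix − δ_B)/(δ_A − δ_B) = (-61.78 − (-60.663))/(-71.281 − (-60.663))
f_A = -1.117 / -10.618 = 0.1052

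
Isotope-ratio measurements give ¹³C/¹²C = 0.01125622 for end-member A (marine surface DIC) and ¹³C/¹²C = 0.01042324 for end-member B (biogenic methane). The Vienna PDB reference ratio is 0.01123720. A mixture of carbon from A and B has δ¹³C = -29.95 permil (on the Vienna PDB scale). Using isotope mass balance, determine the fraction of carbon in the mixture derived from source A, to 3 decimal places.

δ_A = (0.01125622/0.01123720 − 1)×1000 = (1.001693 − 1)×1000 = 1.693 permil
δ_B = (0.01042324/0.01123720 − 1)×1000 = (0.927566 − 1)×1000 = -72.434 permil
f_A = (δ_mix − δ_B)/(δ_A − δ_B) = (-29.95 − (-72.434))/(1.693 − (-72.434))
f_A = 42.484 / 74.127 = 0.5731

0.573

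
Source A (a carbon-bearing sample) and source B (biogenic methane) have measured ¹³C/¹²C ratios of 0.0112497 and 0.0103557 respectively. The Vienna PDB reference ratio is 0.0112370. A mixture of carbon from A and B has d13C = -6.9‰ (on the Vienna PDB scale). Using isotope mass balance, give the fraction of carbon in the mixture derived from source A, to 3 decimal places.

δ_A = (0.0112497/0.0112370 − 1)×1000 = (1.001130 − 1)×1000 = 1.130‰
δ_B = (0.0103557/0.0112370 − 1)×1000 = (0.921572 − 1)×1000 = -78.428‰
f_A = (δ_mix − δ_B)/(δ_A − δ_B) = (-6.9 − (-78.428))/(1.130 − (-78.428))
f_A = 71.528 / 79.559 = 0.8991

0.899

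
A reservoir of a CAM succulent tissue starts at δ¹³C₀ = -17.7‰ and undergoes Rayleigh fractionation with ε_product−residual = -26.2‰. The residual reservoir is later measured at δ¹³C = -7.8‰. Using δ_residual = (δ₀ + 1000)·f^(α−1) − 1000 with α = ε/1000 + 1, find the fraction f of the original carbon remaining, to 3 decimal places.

α − 1 = ε/1000 = -0.0262
(δ_res + 1000)/(δ₀ + 1000) = (-7.8 + 1000)/(-17.7 + 1000) = 992.2/982.3 = 1.010078
f = 1.010078^(1/-0.0262) = exp(ln(1.010078)/-0.0262) = exp(0.01003/-0.0262)
f = exp(-0.3827) = 0.6820

0.682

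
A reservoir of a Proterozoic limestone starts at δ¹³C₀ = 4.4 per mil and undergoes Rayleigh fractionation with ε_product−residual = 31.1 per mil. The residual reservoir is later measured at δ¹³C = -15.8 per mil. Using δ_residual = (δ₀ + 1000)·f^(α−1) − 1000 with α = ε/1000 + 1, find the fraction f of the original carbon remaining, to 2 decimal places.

0.52

α − 1 = ε/1000 = 0.0311
(δ_res + 1000)/(δ₀ + 1000) = (-15.8 + 1000)/(4.4 + 1000) = 984.2/1004.4 = 0.979888
f = 0.979888^(1/0.0311) = exp(ln(0.979888)/0.0311) = exp(-0.02032/0.0311)
f = exp(-0.6533) = 0.5203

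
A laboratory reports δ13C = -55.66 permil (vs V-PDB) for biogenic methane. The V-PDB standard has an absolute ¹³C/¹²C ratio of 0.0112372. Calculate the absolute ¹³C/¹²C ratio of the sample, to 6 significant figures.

R_sample = R_standard × (δ13C/1000 + 1)
R_sample = 0.0112372 × (-55.66/1000 + 1) = 0.0112372 × 0.944340
R_sample = 0.0106117

0.0106117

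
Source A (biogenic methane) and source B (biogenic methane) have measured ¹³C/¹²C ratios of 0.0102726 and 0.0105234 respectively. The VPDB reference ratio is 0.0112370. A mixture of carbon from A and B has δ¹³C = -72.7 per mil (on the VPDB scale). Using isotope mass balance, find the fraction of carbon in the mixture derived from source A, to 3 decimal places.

δ_A = (0.0102726/0.0112370 − 1)×1000 = (0.914176 − 1)×1000 = -85.824 per mil
δ_B = (0.0105234/0.0112370 − 1)×1000 = (0.936496 − 1)×1000 = -63.504 per mil
f_A = (δ_mix − δ_B)/(δ_A − δ_B) = (-72.7 − (-63.504))/(-85.824 − (-63.504))
f_A = -9.196 / -22.319 = 0.4120

0.412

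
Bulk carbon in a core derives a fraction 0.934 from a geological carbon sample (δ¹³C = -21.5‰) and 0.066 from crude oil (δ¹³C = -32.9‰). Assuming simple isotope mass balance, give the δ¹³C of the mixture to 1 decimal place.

-22.3‰

δ_mix = f_A·δ_A + f_B·δ_B
δ_mix = 0.934 × (-21.5) + 0.066 × (-32.9)
δ_mix = -20.08 + -2.17 = -22.25‰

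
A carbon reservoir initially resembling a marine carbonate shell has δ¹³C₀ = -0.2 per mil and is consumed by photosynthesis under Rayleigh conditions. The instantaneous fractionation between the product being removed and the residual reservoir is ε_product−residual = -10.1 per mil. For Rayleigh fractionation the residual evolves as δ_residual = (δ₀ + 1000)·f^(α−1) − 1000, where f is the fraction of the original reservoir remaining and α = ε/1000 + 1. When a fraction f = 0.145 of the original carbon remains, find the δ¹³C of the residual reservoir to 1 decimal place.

19.5 per mil

Rayleigh residual: δ_res = (δ₀ + 1000)·f^(α−1) − 1000
α = ε/1000 + 1 = 0.98990, so α − 1 = -0.01010
f^(α−1) = 0.145^(-0.01010) = 1.019695
δ_res = (-0.2 + 1000) × 1.019695 − 1000 = 1019.491 − 1000 = 19.49 per mil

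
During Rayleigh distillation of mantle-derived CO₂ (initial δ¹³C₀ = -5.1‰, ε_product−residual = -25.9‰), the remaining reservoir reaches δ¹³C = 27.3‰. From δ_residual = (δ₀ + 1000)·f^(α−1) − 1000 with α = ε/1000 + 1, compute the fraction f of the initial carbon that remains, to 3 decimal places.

0.290

α − 1 = ε/1000 = -0.0259
(δ_res + 1000)/(δ₀ + 1000) = (27.3 + 1000)/(-5.1 + 1000) = 1027.3/994.9 = 1.032566
f = 1.032566^(1/-0.0259) = exp(ln(1.032566)/-0.0259) = exp(0.03205/-0.0259)
f = exp(-1.2373) = 0.2902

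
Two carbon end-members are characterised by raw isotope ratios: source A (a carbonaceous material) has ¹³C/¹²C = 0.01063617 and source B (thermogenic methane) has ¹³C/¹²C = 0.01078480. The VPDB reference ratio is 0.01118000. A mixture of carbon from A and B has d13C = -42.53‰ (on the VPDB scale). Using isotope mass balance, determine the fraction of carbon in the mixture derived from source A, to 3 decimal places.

0.540

δ_A = (0.01063617/0.01118000 − 1)×1000 = (0.951357 − 1)×1000 = -48.643‰
δ_B = (0.01078480/0.01118000 − 1)×1000 = (0.964651 − 1)×1000 = -35.349‰
f_A = (δ_mix − δ_B)/(δ_A − δ_B) = (-42.53 − (-35.349))/(-48.643 − (-35.349))
f_A = -7.181 / -13.294 = 0.5402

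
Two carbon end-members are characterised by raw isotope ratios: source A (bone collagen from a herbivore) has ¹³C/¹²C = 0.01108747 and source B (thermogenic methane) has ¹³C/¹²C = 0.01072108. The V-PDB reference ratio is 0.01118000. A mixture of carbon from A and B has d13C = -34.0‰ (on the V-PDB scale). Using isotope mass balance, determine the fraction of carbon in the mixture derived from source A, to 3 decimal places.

δ_A = (0.01108747/0.01118000 − 1)×1000 = (0.991724 − 1)×1000 = -8.276‰
δ_B = (0.01072108/0.01118000 − 1)×1000 = (0.958952 − 1)×1000 = -41.048‰
f_A = (δ_mix − δ_B)/(δ_A − δ_B) = (-34.0 − (-41.048))/(-8.276 − (-41.048))
f_A = 7.048 / 32.772 = 0.2151

0.215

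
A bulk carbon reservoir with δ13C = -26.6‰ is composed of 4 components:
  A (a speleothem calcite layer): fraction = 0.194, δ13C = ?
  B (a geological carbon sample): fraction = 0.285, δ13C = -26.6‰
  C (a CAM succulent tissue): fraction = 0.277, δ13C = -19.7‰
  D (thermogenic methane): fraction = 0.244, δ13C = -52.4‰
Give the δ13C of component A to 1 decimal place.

Isotope mass balance: δ_bulk = Σ fᵢ·δᵢ.
-26.6 = 0.194×δ_A + 0.285×(-26.6) + 0.277×(-19.7) + 0.244×(-52.4)
0.194·δ_A = -26.6 − (-25.823) = -0.777
δ_A = -0.777 / 0.194 = -4.00‰

-4.0‰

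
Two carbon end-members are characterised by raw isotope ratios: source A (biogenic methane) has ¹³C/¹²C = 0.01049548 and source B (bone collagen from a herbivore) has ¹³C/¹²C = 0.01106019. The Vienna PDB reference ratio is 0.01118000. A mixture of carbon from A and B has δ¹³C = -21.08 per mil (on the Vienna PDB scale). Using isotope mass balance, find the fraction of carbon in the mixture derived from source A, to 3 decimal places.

0.205

δ_A = (0.01049548/0.01118000 − 1)×1000 = (0.938773 − 1)×1000 = -61.227 per mil
δ_B = (0.01106019/0.01118000 − 1)×1000 = (0.989284 − 1)×1000 = -10.716 per mil
f_A = (δ_mix − δ_B)/(δ_A − δ_B) = (-21.08 − (-10.716))/(-61.227 − (-10.716))
f_A = -10.364 / -50.511 = 0.2052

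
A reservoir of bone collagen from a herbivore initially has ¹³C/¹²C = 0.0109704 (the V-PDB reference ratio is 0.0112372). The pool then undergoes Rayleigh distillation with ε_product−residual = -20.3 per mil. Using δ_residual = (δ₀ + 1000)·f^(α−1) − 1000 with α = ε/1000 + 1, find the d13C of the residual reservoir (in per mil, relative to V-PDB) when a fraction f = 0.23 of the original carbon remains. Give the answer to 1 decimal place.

δ₀ = (0.0109704/0.0112372 − 1)×1000 = (0.976257 − 1)×1000 = -23.743 per mil
α − 1 = ε/1000 = -0.0203
f^(α−1) = 0.23^(-0.0203) = 1.030284
δ_res = (-23.743 + 1000) × 1.030284 − 1000 = 1005.822 − 1000 = 5.82 per mil

5.8 per mil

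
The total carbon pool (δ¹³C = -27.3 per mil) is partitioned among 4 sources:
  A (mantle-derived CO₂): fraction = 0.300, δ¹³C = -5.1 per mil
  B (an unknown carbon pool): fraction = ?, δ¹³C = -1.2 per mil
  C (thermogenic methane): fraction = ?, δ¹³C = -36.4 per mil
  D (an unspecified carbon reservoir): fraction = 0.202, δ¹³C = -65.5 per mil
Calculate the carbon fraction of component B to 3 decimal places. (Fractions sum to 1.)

0.159

Let f_B and f_C be the unknown fractions; fractions sum to 1 so f_B + f_C = 0.498.
Mass balance: Σ fᵢ·δᵢ = δ_bulk ⇒ f_B·(-1.2) + f_C·(-36.4) = -27.3 − (-14.761) = -12.539
Substitute f_C = 0.498 − f_B:
f_B·(-1.2 − -36.4) = -12.539 − 0.498×(-36.4) = 5.588
f_B = 5.588 / 35.2 = 0.1588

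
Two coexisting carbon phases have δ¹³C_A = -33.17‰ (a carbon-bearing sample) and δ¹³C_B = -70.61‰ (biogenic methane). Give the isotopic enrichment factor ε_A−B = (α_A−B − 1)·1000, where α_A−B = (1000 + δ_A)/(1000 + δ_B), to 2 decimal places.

α_A−B = (1000 + -33.17) / (1000 + -70.61) = 966.83 / 929.39 = 1.040284
ε_A−B = (1.040284 − 1) × 1000 = 40.284‰
(The approximation ε ≈ δ_A − δ_B would give 37.44‰.)

40.28‰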